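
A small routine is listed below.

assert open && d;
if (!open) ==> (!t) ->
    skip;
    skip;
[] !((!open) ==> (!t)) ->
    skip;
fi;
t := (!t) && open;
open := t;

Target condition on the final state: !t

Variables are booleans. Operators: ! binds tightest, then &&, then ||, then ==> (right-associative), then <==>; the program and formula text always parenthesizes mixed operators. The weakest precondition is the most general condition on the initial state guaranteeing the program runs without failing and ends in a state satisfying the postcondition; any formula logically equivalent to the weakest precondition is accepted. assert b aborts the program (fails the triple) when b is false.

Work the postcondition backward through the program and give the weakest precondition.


Working backward. After the program, !t must hold.
Before open := t: !t
Before t := (!t) && open: !((!t) && open)
Then branch requires !((!t) && open); else branch requires !((!t) && open).
Before the if: (((!open) ==> (!t)) ==> (!((!t) && open))) && ((!((!open) ==> (!t))) ==> (!((!t) && open)))
Before assert open && d: open && d && (((!open) ==> (!t)) ==> (!((!t) && open))) && ((!((!open) ==> (!t))) ==> (!((!t) && open)))
Answer: WP = open && d && (((!open) ==> (!t)) ==> (!((!t) && open))) && ((!((!open) ==> (!t))) ==> (!((!t) && open)))


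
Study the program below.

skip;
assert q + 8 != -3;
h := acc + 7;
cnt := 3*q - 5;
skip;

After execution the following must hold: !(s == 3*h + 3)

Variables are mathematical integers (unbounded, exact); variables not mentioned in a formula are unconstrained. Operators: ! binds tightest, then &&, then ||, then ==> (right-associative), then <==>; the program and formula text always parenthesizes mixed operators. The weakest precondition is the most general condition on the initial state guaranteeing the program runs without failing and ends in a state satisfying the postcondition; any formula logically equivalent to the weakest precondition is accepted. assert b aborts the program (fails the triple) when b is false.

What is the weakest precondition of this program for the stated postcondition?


Working backward. After the program, !(s == 3*h + 3) must hold.
Before skip: !(s == 3*h + 3)
Before cnt := 3*q - 5: !(s == 3*h + 3)
Before h := acc + 7: !(s == 3*acc + 24)
Before assert q + 8 != -3: q != -11 && (!(s == 3*acc + 24))
Before skip: q != -11 && (!(s == 3*acc + 24))
Answer: WP = q != -11 && (!(s == 3*acc + 24))


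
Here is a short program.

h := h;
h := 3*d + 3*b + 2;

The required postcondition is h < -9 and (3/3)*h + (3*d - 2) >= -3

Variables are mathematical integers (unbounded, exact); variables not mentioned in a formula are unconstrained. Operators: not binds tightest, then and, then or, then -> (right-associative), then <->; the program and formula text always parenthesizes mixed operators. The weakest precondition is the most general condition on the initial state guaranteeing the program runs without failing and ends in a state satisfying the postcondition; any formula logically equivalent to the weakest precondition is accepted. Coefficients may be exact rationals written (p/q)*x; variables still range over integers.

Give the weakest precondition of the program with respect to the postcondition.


Working backward. After the program, the postcondition h < -9 and (3/3)*h + (3*d - 2) >= -3 must hold; in canonical form it is h < -9 and 3*d + h >= -1.
Before h := 3*d + 3*b + 2: 3*b + 3*d < -11 and 3*b + 6*d >= -3
Before h := h: 3*b + 3*d < -11 and 3*b + 6*d >= -3
Answer: WP = 3*b + 3*d < -11 and 3*b + 6*d >= -3


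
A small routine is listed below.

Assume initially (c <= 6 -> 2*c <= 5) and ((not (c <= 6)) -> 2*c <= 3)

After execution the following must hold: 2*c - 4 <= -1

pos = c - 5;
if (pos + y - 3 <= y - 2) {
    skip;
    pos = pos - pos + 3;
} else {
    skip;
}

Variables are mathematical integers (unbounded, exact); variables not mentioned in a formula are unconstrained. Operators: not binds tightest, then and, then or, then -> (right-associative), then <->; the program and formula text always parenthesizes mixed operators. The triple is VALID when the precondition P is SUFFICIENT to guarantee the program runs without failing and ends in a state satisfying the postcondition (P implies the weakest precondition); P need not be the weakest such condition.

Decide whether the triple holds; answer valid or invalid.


Working backward. After the program, the postcondition 2*c - 4 <= -1 must hold; in canonical form it is 2*c <= 3.
Then branch requires 2*c <= 3; else branch requires 2*c <= 3.
Before the if: (pos <= 1 -> 2*c <= 3) and ((not (pos <= 1)) -> 2*c <= 3)
Before pos := c - 5: (c <= 6 -> 2*c <= 3) and ((not (c <= 6)) -> 2*c <= 3)
The weakest precondition is (c <= 6 -> 2*c <= 3) and ((not (c <= 6)) -> 2*c <= 3).
Check whether (c <= 6 -> 2*c <= 5) and ((not (c <= 6)) -> 2*c <= 3) implies it.
Countermodel: at the initial state c = 2, the precondition holds but the weakest precondition fails.
Answer: invalid


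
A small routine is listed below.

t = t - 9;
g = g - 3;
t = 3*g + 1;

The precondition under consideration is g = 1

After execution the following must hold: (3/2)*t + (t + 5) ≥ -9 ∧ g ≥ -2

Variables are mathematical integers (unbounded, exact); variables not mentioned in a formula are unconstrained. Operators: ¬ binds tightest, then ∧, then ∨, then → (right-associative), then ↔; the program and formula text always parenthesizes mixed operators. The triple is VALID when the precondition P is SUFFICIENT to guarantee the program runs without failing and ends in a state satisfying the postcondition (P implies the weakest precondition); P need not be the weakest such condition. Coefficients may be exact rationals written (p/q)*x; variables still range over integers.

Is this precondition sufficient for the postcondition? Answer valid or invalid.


Working backward. After the program, the postcondition (3/2)*t + (t + 5) ≥ -9 ∧ g ≥ -2 must hold; in canonical form it is (5/2)*t ≥ -14 ∧ g ≥ -2.
Before t := 3*g + 1: (15/2)*g ≥ -33/2 ∧ g ≥ -2
Before g := g - 3: (15/2)*g ≥ 6 ∧ g ≥ 1
Before t := t - 9: (15/2)*g ≥ 6 ∧ g ≥ 1
The weakest precondition is (15/2)*g ≥ 6 ∧ g ≥ 1.
Check whether g = 1 implies it.
Every state satisfying the precondition satisfies the weakest precondition: the implication holds.
Answer: valid


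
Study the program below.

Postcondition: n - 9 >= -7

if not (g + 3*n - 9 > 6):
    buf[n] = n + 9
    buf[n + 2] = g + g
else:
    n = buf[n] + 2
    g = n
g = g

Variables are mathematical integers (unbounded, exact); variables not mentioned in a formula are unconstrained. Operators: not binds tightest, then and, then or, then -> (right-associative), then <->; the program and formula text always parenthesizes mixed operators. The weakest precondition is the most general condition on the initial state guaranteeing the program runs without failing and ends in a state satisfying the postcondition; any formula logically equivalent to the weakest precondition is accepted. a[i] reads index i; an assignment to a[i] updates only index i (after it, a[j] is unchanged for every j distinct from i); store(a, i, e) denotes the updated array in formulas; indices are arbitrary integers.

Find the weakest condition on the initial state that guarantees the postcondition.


Working backward. After the program, the postcondition n - 9 >= -7 must hold; in canonical form it is n >= 2.
Before g := g: n >= 2
Then branch requires n >= 2; else branch requires buf[n] >= 0.
Before the if: ((not (g + 3*n > 15)) -> n >= 2) and (g + 3*n > 15 -> buf[n] >= 0)
Answer: WP = ((not (g + 3*n > 15)) -> n >= 2) and (g + 3*n > 15 -> buf[n] >= 0)


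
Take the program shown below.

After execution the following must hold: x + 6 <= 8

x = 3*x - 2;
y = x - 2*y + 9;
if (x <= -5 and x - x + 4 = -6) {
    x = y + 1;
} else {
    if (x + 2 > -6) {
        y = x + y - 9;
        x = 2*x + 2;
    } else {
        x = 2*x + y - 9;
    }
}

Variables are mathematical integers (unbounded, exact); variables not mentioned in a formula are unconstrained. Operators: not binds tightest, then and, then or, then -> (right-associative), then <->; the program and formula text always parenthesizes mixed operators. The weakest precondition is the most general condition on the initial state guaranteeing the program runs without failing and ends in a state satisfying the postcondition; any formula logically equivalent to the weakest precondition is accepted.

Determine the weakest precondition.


Working backward. After the program, the postcondition x + 6 <= 8 must hold; in canonical form it is x <= 2.
Then branch requires y <= 1; else branch requires (x > -8 -> 2*x <= 0) and ((not (x > -8)) -> 2*x + y <= 11).
Before the if: (x > -8 -> 2*x <= 0) and ((not (x > -8)) -> 2*x + y <= 11)
Before y := x - 2*y + 9: (x > -8 -> 2*x <= 0) and ((not (x > -8)) -> 3*x <= 2*y + 2)
Before x := 3*x - 2: (3*x > -6 -> 6*x <= 4) and ((not (3*x > -6)) -> 9*x <= 2*y + 8)
Answer: WP = (3*x > -6 -> 6*x <= 4) and ((not (3*x > -6)) -> 9*x <= 2*y + 8)


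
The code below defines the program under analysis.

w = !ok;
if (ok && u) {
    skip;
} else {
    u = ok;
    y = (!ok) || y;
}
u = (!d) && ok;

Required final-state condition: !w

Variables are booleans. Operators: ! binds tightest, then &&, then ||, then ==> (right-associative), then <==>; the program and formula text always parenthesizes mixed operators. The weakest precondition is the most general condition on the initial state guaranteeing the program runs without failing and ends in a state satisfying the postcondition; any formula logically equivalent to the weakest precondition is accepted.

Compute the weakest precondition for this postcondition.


Working backward. After the program, !w must hold.
Before u := (!d) && ok: !w
Then branch requires !w; else branch requires !w.
Before the if: ((ok && u) ==> (!w)) && ((!(ok && u)) ==> (!w))
Before w := !ok: ((ok && u) ==> ok) && ((!(ok && u)) ==> ok)
Answer: WP = ((ok && u) ==> ok) && ((!(ok && u)) ==> ok)


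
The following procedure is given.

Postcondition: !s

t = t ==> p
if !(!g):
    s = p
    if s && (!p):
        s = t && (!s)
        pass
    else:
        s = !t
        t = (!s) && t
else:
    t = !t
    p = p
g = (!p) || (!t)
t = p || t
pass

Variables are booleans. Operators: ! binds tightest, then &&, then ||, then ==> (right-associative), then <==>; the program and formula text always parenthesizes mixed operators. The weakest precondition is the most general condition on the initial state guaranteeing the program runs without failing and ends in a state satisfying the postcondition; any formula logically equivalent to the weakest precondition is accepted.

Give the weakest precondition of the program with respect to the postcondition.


Working backward. After the program, !s must hold.
Before skip: !s
Before t := p || t: !s
Before g := (!p) || (!t): !s
Then branch requires t; else branch requires !s.
Before the if: (g ==> t) && ((!g) ==> (!s))
Before t := t ==> p: (g ==> (t ==> p)) && ((!g) ==> (!s))
Answer: WP = (g ==> (t ==> p)) && ((!g) ==> (!s))


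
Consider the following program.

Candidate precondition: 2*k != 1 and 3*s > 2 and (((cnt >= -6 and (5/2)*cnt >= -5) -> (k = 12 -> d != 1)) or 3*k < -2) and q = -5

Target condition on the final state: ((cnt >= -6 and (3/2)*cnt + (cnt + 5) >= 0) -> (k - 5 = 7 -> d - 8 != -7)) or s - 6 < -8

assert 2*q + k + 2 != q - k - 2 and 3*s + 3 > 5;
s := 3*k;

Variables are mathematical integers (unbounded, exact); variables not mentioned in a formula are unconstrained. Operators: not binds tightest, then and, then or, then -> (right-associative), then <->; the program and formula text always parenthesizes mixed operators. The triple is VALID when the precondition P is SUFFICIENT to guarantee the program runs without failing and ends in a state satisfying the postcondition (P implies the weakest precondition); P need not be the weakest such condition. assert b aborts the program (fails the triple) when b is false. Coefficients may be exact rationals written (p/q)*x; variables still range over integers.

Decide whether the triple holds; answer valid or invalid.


Working backward. After the program, the postcondition ((cnt >= -6 and (3/2)*cnt + (cnt + 5) >= 0) -> (k - 5 = 7 -> d - 8 != -7)) or s - 6 < -8 must hold; in canonical form it is ((cnt >= -6 and (5/2)*cnt >= -5) -> (k = 12 -> d != 1)) or s < -2.
Before s := 3*k: ((cnt >= -6 and (5/2)*cnt >= -5) -> (k = 12 -> d != 1)) or 3*k < -2
Before assert 2*q + k + 2 != q - k - 2 and 3*s + 3 > 5: 2*k + q != -4 and 3*s > 2 and (((cnt >= -6 and (5/2)*cnt >= -5) -> (k = 12 -> d != 1)) or 3*k < -2)
The weakest precondition is 2*k + q != -4 and 3*s > 2 and (((cnt >= -6 and (5/2)*cnt >= -5) -> (k = 12 -> d != 1)) or 3*k < -2).
Check whether 2*k != 1 and 3*s > 2 and (((cnt >= -6 and (5/2)*cnt >= -5) -> (k = 12 -> d != 1)) or 3*k < -2) and q = -5 implies it.
Every state satisfying the precondition satisfies the weakest precondition: the implication holds.
Answer: valid


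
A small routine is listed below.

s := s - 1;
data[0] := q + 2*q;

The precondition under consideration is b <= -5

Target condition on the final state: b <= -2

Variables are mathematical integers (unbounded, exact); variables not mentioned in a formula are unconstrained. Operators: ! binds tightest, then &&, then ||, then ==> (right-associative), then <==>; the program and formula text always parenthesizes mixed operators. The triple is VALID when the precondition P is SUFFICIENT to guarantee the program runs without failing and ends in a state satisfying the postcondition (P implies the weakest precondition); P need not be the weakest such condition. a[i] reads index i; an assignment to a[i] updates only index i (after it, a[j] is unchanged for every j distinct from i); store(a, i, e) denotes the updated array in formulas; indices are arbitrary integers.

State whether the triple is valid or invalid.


Working backward. After the program, b <= -2 must hold.
Before data[0] := q + 2*q: b <= -2
Before s := s - 1: b <= -2
The weakest precondition is b <= -2.
Check whether b <= -5 implies it.
Every state satisfying the precondition satisfies the weakest precondition: the implication holds.
Answer: valid


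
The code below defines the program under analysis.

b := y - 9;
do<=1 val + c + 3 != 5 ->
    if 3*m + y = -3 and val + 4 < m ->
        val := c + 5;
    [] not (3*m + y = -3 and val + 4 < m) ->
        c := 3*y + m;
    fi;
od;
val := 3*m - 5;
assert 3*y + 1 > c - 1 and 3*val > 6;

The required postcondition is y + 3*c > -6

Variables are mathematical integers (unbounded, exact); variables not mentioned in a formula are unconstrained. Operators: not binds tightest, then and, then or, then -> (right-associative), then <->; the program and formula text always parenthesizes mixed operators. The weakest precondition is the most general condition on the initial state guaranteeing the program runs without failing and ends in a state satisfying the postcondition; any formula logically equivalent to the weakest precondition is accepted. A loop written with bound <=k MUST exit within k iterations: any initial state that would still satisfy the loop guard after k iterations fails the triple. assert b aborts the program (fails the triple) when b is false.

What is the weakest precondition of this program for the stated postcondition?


Working backward. After the program, the postcondition y + 3*c > -6 must hold; in canonical form it is 3*c + y > -6.
Before assert 3*y + 1 > c - 1 and 3*val > 6: 3*y > c - 2 and 3*val > 6 and 3*c + y > -6
Before val := 3*m - 5: 3*y > c - 2 and 9*m > 21 and 3*c + y > -6
Before the loop (bound <=1), unroll the exhaustion recursion (WP_0 = exit-now case; WP_j = one more guarded iteration, up to j = 1):
  WP_0: (not (c + val != 2)) and 3*y > c - 2 and 9*m > 21 and 3*c + y > -6
  WP_1: (c + val != 2 -> (((3*m + y = -3 and val < m - 4) -> ((not (2*c != -3)) and 3*y > c - 2 and 9*m > 21 and 3*c + y > -6)) and ((not (3*m + y = -3 and val < m - 4)) -> ((not (m + val + 3*y != 2)) and m < 2 and 9*m > 21 and 3*m + 10*y > -6)))) and ((not (c + val != 2)) -> (3*y > c - 2 and 9*m > 21 and 3*c + y > -6))
So before the loop: (c + val != 2 -> (((3*m + y = -3 and val < m - 4) -> ((not (2*c != -3)) and 3*y > c - 2 and 9*m > 21 and 3*c + y > -6)) and ((not (3*m + y = -3 and val < m - 4)) -> ((not (m + val + 3*y != 2)) and m < 2 and 9*m > 21 and 3*m + 10*y > -6)))) and ((not (c + val != 2)) -> (3*y > c - 2 and 9*m > 21 and 3*c + y > -6))
Before b := y - 9: (c + val != 2 -> (((3*m + y = -3 and val < m - 4) -> ((not (2*c != -3)) and 3*y > c - 2 and 9*m > 21 and 3*c + y > -6)) and ((not (3*m + y = -3 and val < m - 4)) -> ((not (m + val + 3*y != 2)) and m < 2 and 9*m > 21 and 3*m + 10*y > -6)))) and ((not (c + val != 2)) -> (3*y > c - 2 and 9*m > 21 and 3*c + y > -6))
Answer: WP = (c + val != 2 -> (((3*m + y = -3 and val < m - 4) -> ((not (2*c != -3)) and 3*y > c - 2 and 9*m > 21 and 3*c + y > -6)) and ((not (3*m + y = -3 and val < m - 4)) -> ((not (m + val + 3*y != 2)) and m < 2 and 9*m > 21 and 3*m + 10*y > -6)))) and ((not (c + val != 2)) -> (3*y > c - 2 and 9*m > 21 and 3*c + y > -6))


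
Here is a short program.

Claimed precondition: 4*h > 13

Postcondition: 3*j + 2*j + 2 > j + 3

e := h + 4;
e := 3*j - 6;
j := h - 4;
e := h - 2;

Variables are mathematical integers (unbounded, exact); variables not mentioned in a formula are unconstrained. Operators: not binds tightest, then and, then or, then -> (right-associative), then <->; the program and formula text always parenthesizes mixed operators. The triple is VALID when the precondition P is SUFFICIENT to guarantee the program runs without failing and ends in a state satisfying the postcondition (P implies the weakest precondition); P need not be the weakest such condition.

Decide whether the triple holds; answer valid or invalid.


Working backward. After the program, the postcondition 3*j + 2*j + 2 > j + 3 must hold; in canonical form it is 4*j > 1.
Before e := h - 2: 4*j > 1
Before j := h - 4: 4*h > 17
Before e := 3*j - 6: 4*h > 17
Before e := h + 4: 4*h > 17
The weakest precondition is 4*h > 17.
Check whether 4*h > 13 implies it.
Countermodel: at the initial state h = 4, the precondition holds but the weakest precondition fails.
Answer: invalid


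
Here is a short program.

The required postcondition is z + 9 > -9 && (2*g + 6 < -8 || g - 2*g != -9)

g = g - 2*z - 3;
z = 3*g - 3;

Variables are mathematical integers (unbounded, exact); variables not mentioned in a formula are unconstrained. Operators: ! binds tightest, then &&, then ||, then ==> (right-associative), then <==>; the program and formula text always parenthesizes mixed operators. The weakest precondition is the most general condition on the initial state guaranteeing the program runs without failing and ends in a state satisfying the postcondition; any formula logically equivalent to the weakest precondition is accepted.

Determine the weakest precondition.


Working backward. After the program, the postcondition z + 9 > -9 && (2*g + 6 < -8 || g - 2*g != -9) must hold; in canonical form it is z > -18 && (2*g < -14 || g != 9).
Before z := 3*g - 3: 3*g > -15 && (2*g < -14 || g != 9)
Before g := g - 2*z - 3: 3*g > 6*z - 6 && (2*g < 4*z - 8 || g != 2*z + 12)
Answer: WP = 3*g > 6*z - 6 && (2*g < 4*z - 8 || g != 2*z + 12)


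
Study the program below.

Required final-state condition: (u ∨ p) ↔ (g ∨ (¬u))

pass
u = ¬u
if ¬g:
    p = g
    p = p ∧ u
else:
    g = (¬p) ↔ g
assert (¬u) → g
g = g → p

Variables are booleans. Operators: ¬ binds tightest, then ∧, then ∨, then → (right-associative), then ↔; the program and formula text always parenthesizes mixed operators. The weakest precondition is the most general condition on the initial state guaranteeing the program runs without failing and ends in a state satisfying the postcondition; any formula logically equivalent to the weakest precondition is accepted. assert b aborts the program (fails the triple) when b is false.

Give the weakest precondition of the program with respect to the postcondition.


Working backward. After the program, (u ∨ p) ↔ (g ∨ (¬u)) must hold.
Before g := g → p: (u ∨ p) ↔ ((g → p) ∨ (¬u))
Before assert (¬u) → g: ((¬u) → g) ∧ ((u ∨ p) ↔ ((g → p) ∨ (¬u)))
Then branch requires ((¬u) → g) ∧ ((u ∨ (g ∧ u)) ↔ ((g → (g ∧ u)) ∨ (¬u))); else branch requires ((¬u) → ((¬p) ↔ g)) ∧ ((u ∨ p) ↔ ((((¬p) ↔ g) → p) ∨ (¬u))).
Before the if: ((¬g) → (((¬u) → g) ∧ ((u ∨ (g ∧ u)) ↔ ((g → (g ∧ u)) ∨ (¬u))))) ∧ (g → (((¬u) → ((¬p) ↔ g)) ∧ ((u ∨ p) ↔ ((((¬p) ↔ g) → p) ∨ (¬u)))))
Before u := ¬u: ((¬g) → ((u → g) ∧ (((¬u) ∨ (g ∧ (¬u))) ↔ ((g → (g ∧ (¬u))) ∨ u)))) ∧ (g → ((u → ((¬p) ↔ g)) ∧ (((¬u) ∨ p) ↔ ((((¬p) ↔ g) → p) ∨ u))))
Before skip: ((¬g) → ((u → g) ∧ (((¬u) ∨ (g ∧ (¬u))) ↔ ((g → (g ∧ (¬u))) ∨ u)))) ∧ (g → ((u → ((¬p) ↔ g)) ∧ (((¬u) ∨ p) ↔ ((((¬p) ↔ g) → p) ∨ u))))
Answer: WP = ((¬g) → ((u → g) ∧ (((¬u) ∨ (g ∧ (¬u))) ↔ ((g → (g ∧ (¬u))) ∨ u)))) ∧ (g → ((u → ((¬p) ↔ g)) ∧ (((¬u) ∨ p) ↔ ((((¬p) ↔ g) → p) ∨ u))))


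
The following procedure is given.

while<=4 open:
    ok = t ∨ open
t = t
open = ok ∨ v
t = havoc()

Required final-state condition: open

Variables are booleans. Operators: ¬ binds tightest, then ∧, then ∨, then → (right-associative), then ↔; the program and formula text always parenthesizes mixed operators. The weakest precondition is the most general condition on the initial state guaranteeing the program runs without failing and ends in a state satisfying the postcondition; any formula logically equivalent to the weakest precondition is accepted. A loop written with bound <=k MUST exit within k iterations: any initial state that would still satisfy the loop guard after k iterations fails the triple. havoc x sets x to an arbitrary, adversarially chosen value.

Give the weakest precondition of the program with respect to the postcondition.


Working backward. After the program, open must hold.
Before havoc t: open
Before open := ok ∨ v: ok ∨ v
Before t := t: ok ∨ v
Before the loop (bound <=4), unroll the exhaustion recursion (WP_0 = exit-now case; WP_j = one more guarded iteration, up to j = 4):
  WP_0: (¬open) ∧ (ok ∨ v)
  WP_1: (open → ((¬open) ∧ (t ∨ open ∨ v))) ∧ ((¬open) → (ok ∨ v))
  WP_2: (open → ((open → ((¬open) ∧ (t ∨ open ∨ v))) ∧ ((¬open) → (t ∨ open ∨ v)))) ∧ ((¬open) → (ok ∨ v))
  WP_3: (open → ((open → ((open → ((¬open) ∧ (t ∨ open ∨ v))) ∧ ((¬open) → (t ∨ open ∨ v)))) ∧ ((¬open) → (t ∨ open ∨ v)))) ∧ ((¬open) → (ok ∨ v))
  WP_4: (open → ((open → ((open → ((open → ((¬open) ∧ (t ∨ open ∨ v))) ∧ ((¬open) → (t ∨ open ∨ v)))) ∧ ((¬open) → (t ∨ open ∨ v)))) ∧ ((¬open) → (t ∨ open ∨ v)))) ∧ ((¬open) → (ok ∨ v))
So before the loop: (open → ((open → ((open → ((open → ((¬open) ∧ (t ∨ open ∨ v))) ∧ ((¬open) → (t ∨ open ∨ v)))) ∧ ((¬open) → (t ∨ open ∨ v)))) ∧ ((¬open) → (t ∨ open ∨ v)))) ∧ ((¬open) → (ok ∨ v))
Answer: WP = (open → ((open → ((open → ((open → ((¬open) ∧ (t ∨ open ∨ v))) ∧ ((¬open) → (t ∨ open ∨ v)))) ∧ ((¬open) → (t ∨ open ∨ v)))) ∧ ((¬open) → (t ∨ open ∨ v)))) ∧ ((¬open) → (ok ∨ v))


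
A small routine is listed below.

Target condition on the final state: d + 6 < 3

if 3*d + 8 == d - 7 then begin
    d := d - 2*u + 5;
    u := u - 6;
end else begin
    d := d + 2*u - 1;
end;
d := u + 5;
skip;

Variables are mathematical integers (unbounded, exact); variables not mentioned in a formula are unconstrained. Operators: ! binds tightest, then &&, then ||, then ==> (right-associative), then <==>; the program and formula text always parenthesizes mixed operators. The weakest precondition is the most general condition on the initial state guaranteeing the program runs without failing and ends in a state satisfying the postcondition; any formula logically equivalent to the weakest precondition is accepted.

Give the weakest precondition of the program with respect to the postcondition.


Working backward. After the program, the postcondition d + 6 < 3 must hold; in canonical form it is d < -3.
Before skip: d < -3
Before d := u + 5: u < -8
Then branch requires u < -2; else branch requires u < -8.
Before the if: (2*d == -15 ==> u < -2) && ((!(2*d == -15)) ==> u < -8)
Answer: WP = (2*d == -15 ==> u < -2) && ((!(2*d == -15)) ==> u < -8)


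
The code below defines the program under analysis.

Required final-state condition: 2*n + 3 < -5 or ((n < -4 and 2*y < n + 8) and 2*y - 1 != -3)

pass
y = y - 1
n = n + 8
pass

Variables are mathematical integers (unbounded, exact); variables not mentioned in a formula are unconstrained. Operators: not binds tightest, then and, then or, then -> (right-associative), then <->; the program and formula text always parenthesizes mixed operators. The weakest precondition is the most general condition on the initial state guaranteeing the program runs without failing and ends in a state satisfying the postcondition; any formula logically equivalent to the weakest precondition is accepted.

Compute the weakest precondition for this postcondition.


Working backward. After the program, the postcondition 2*n + 3 < -5 or ((n < -4 and 2*y < n + 8) and 2*y - 1 != -3) must hold; in canonical form it is 2*n < -8 or (n < -4 and 2*y < n + 8 and 2*y != -2).
Before skip: 2*n < -8 or (n < -4 and 2*y < n + 8 and 2*y != -2)
Before n := n + 8: 2*n < -24 or (n < -12 and 2*y < n + 16 and 2*y != -2)
Before y := y - 1: 2*n < -24 or (n < -12 and 2*y < n + 18 and 2*y != 0)
Before skip: 2*n < -24 or (n < -12 and 2*y < n + 18 and 2*y != 0)
Answer: WP = 2*n < -24 or (n < -12 and 2*y < n + 18 and 2*y != 0)


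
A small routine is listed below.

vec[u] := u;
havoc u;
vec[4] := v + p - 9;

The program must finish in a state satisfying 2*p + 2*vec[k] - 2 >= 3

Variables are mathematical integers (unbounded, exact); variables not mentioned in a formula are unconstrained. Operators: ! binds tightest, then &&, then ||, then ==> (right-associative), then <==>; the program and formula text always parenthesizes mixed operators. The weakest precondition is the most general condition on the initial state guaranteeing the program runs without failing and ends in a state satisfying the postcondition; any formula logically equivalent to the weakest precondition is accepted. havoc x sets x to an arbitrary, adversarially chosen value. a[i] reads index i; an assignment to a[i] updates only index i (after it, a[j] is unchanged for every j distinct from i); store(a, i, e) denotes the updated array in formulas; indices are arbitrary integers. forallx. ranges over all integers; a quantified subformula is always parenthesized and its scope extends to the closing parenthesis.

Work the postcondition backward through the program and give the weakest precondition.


Working backward. After the program, the postcondition 2*p + 2*vec[k] - 2 >= 3 must hold; in canonical form it is 2*vec[k] + 2*p >= 5.
Before vec[4] := v + p - 9: 2*store(vec, 4, p + v - 9)[k] + 2*p >= 5
Before havoc u: 2*store(vec, 4, p + v - 9)[k] + 2*p >= 5
Before vec[u] := u: 2*store(store(vec, u, u), 4, p + v - 9)[k] + 2*p >= 5
Answer: WP = 2*store(store(vec, u, u), 4, p + v - 9)[k] + 2*p >= 5


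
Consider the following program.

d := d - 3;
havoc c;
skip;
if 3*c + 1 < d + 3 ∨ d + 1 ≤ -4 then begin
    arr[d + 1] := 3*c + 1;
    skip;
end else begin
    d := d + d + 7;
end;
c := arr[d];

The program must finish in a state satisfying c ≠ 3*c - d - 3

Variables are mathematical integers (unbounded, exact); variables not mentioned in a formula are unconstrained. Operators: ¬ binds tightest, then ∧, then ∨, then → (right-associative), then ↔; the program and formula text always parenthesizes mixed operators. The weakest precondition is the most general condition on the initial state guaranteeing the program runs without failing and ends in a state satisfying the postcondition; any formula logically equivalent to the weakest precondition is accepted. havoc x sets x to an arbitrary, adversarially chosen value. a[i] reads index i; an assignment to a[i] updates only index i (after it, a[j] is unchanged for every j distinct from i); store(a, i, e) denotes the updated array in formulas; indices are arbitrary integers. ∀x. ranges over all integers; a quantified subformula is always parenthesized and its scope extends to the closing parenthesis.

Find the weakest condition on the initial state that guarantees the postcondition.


Working backward. After the program, the postcondition c ≠ 3*c - d - 3 must hold; in canonical form it is d ≠ 2*c - 3.
Before c := arr[d]: d ≠ 2*arr[d] - 3
Then branch requires d ≠ 2*store(arr, d + 1, 3*c + 1)[d] - 3; else branch requires 2*d ≠ 2*arr[2*d + 7] - 10.
Before the if: ((3*c < d + 2 ∨ d ≤ -5) → d ≠ 2*store(arr, d + 1, 3*c + 1)[d] - 3) ∧ ((¬(3*c < d + 2 ∨ d ≤ -5)) → 2*d ≠ 2*arr[2*d + 7] - 10)
Before skip: ((3*c < d + 2 ∨ d ≤ -5) → d ≠ 2*store(arr, d + 1, 3*c + 1)[d] - 3) ∧ ((¬(3*c < d + 2 ∨ d ≤ -5)) → 2*d ≠ 2*arr[2*d + 7] - 10)
Before havoc c: ∀c_1. (((3*c_1 < d + 2 ∨ d ≤ -5) → d ≠ 2*store(arr, d + 1, 3*c_1 + 1)[d] - 3) ∧ ((¬(3*c_1 < d + 2 ∨ d ≤ -5)) → 2*d ≠ 2*arr[2*d + 7] - 10))
Before d := d - 3: ∀c_1. (((3*c_1 < d - 1 ∨ d ≤ -2) → d ≠ 2*store(arr, d - 2, 3*c_1 + 1)[d - 3]) ∧ ((¬(3*c_1 < d - 1 ∨ d ≤ -2)) → 2*d ≠ 2*arr[2*d + 1] - 4))
Answer: WP = ∀c_1. (((3*c_1 < d - 1 ∨ d ≤ -2) → d ≠ 2*store(arr, d - 2, 3*c_1 + 1)[d - 3]) ∧ ((¬(3*c_1 < d - 1 ∨ d ≤ -2)) → 2*d ≠ 2*arr[2*d + 1] - 4))


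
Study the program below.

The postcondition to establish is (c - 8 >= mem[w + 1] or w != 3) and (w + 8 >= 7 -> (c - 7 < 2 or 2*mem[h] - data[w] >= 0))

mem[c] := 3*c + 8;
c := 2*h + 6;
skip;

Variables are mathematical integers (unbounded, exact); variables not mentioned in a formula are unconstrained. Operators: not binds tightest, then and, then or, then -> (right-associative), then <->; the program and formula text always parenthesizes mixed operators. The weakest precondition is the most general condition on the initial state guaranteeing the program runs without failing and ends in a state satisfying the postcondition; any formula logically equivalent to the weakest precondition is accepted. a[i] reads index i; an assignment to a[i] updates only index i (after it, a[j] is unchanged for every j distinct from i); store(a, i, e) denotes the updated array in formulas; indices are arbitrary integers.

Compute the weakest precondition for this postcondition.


Working backward. After the program, the postcondition (c - 8 >= mem[w + 1] or w != 3) and (w + 8 >= 7 -> (c - 7 < 2 or 2*mem[h] - data[w] >= 0)) must hold; in canonical form it is (c >= mem[w + 1] + 8 or w != 3) and (w >= -1 -> (c < 9 or 2*mem[h] >= data[w])).
Before skip: (c >= mem[w + 1] + 8 or w != 3) and (w >= -1 -> (c < 9 or 2*mem[h] >= data[w]))
Before c := 2*h + 6: (2*h >= mem[w + 1] + 2 or w != 3) and (w >= -1 -> (2*h < 3 or 2*mem[h] >= data[w]))
Before mem[c] := 3*c + 8: (2*h >= store(mem, c, 3*c + 8)[w + 1] + 2 or w != 3) and (w >= -1 -> (2*h < 3 or 2*store(mem, c, 3*c + 8)[h] >= data[w]))
Answer: WP = (2*h >= store(mem, c, 3*c + 8)[w + 1] + 2 or w != 3) and (w >= -1 -> (2*h < 3 or 2*store(mem, c, 3*c + 8)[h] >= data[w]))


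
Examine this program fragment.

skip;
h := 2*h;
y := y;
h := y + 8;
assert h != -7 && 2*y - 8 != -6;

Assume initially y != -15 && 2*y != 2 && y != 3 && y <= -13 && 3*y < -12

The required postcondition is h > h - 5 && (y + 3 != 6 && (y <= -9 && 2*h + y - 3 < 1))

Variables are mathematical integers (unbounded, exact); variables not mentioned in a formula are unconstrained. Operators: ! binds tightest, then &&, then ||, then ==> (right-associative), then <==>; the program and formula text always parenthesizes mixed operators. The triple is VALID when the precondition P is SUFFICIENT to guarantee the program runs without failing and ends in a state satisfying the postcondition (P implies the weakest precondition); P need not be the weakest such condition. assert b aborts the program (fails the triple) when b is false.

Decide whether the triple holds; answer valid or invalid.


Working backward. After the program, the postcondition h > h - 5 && (y + 3 != 6 && (y <= -9 && 2*h + y - 3 < 1)) must hold; in canonical form it is y != 3 && y <= -9 && 2*h + y < 4.
Before assert h != -7 && 2*y - 8 != -6: h != -7 && 2*y != 2 && y != 3 && y <= -9 && 2*h + y < 4
Before h := y + 8: y != -15 && 2*y != 2 && y != 3 && y <= -9 && 3*y < -12
Before y := y: y != -15 && 2*y != 2 && y != 3 && y <= -9 && 3*y < -12
Before h := 2*h: y != -15 && 2*y != 2 && y != 3 && y <= -9 && 3*y < -12
Before skip: y != -15 && 2*y != 2 && y != 3 && y <= -9 && 3*y < -12
The weakest precondition is y != -15 && 2*y != 2 && y != 3 && y <= -9 && 3*y < -12.
Check whether y != -15 && 2*y != 2 && y != 3 && y <= -13 && 3*y < -12 implies it.
Every state satisfying the precondition satisfies the weakest precondition: the implication holds.
Answer: valid


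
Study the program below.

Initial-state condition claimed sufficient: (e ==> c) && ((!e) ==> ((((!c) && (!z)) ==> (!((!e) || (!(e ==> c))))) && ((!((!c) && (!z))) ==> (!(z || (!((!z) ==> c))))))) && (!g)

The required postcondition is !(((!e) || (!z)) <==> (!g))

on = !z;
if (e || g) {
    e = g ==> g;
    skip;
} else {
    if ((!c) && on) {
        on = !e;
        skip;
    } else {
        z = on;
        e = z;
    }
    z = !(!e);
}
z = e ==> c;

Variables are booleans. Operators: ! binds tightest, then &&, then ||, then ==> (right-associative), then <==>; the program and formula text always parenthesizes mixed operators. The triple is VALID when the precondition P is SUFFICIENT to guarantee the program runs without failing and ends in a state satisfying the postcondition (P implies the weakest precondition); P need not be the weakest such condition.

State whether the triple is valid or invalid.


Working backward. After the program, !(((!e) || (!z)) <==> (!g)) must hold.
Before z := e ==> c: !(((!e) || (!(e ==> c))) <==> (!g))
Then branch requires !((!c) <==> (!g)); else branch requires (((!c) && on) ==> (!(((!e) || (!(e ==> c))) <==> (!g)))) && ((!((!c) && on)) ==> (!(((!on) || (!(on ==> c))) <==> (!g)))).
Before the if: ((e || g) ==> (!((!c) <==> (!g)))) && ((!(e || g)) ==> ((((!c) && on) ==> (!(((!e) || (!(e ==> c))) <==> (!g)))) && ((!((!c) && on)) ==> (!(((!on) || (!(on ==> c))) <==> (!g))))))
Before on := !z: ((e || g) ==> (!((!c) <==> (!g)))) && ((!(e || g)) ==> ((((!c) && (!z)) ==> (!(((!e) || (!(e ==> c))) <==> (!g)))) && ((!((!c) && (!z))) ==> (!((z || (!((!z) ==> c))) <==> (!g))))))
The weakest precondition is ((e || g) ==> (!((!c) <==> (!g)))) && ((!(e || g)) ==> ((((!c) && (!z)) ==> (!(((!e) || (!(e ==> c))) <==> (!g)))) && ((!((!c) && (!z))) ==> (!((z || (!((!z) ==> c))) <==> (!g)))))).
Check whether (e ==> c) && ((!e) ==> ((((!c) && (!z)) ==> (!((!e) || (!(e ==> c))))) && ((!((!c) && (!z))) ==> (!(z || (!((!z) ==> c))))))) && (!g) implies it.
Every state satisfying the precondition satisfies the weakest precondition: the implication holds.
Answer: valid


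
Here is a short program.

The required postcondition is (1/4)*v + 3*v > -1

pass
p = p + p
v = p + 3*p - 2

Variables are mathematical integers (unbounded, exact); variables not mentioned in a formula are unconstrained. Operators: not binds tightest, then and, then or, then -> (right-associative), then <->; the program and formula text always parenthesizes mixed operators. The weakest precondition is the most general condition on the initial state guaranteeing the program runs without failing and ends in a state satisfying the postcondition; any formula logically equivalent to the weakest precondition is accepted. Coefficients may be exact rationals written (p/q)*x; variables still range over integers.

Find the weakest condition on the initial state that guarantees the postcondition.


Working backward. After the program, the postcondition (1/4)*v + 3*v > -1 must hold; in canonical form it is (13/4)*v > -1.
Before v := p + 3*p - 2: 13*p > 11/2
Before p := p + p: 26*p > 11/2
Before skip: 26*p > 11/2
Answer: WP = 26*p > 11/2


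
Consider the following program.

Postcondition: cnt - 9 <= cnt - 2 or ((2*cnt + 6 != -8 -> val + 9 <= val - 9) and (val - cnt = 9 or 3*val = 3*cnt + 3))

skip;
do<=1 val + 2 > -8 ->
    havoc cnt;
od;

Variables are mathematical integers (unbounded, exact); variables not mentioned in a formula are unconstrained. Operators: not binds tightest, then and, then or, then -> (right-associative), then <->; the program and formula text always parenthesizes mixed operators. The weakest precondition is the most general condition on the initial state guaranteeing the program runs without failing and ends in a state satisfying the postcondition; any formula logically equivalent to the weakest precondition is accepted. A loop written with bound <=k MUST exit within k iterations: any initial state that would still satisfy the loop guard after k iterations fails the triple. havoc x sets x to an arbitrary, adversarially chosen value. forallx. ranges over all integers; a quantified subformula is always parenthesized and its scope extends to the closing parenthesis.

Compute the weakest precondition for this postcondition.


Working backward. After the program, the postcondition cnt - 9 <= cnt - 2 or ((2*cnt + 6 != -8 -> val + 9 <= val - 9) and (val - cnt = 9 or 3*val = 3*cnt + 3)) must hold; in canonical form it is true.
Before the loop (bound <=1), unroll the exhaustion recursion (WP_0 = exit-now case; WP_j = one more guarded iteration, up to j = 1):
  WP_0: not (val > -10)
  WP_1: val > -10 -> (not (val > -10))
So before the loop: val > -10 -> (not (val > -10))
Before skip: val > -10 -> (not (val > -10))
Answer: WP = val > -10 -> (not (val > -10))


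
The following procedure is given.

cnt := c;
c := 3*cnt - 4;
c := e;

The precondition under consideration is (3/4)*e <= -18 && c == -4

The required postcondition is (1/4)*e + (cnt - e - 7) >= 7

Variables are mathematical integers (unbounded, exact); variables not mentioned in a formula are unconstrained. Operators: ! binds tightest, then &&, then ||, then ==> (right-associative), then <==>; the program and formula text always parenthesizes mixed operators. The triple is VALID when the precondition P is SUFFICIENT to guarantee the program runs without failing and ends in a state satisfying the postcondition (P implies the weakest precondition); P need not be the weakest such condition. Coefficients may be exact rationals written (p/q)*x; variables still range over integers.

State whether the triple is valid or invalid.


Working backward. After the program, the postcondition (1/4)*e + (cnt - e - 7) >= 7 must hold; in canonical form it is cnt >= (3/4)*e + 14.
Before c := e: cnt >= (3/4)*e + 14
Before c := 3*cnt - 4: cnt >= (3/4)*e + 14
Before cnt := c: c >= (3/4)*e + 14
The weakest precondition is c >= (3/4)*e + 14.
Check whether (3/4)*e <= -18 && c == -4 implies it.
Every state satisfying the precondition satisfies the weakest precondition: the implication holds.
Answer: valid


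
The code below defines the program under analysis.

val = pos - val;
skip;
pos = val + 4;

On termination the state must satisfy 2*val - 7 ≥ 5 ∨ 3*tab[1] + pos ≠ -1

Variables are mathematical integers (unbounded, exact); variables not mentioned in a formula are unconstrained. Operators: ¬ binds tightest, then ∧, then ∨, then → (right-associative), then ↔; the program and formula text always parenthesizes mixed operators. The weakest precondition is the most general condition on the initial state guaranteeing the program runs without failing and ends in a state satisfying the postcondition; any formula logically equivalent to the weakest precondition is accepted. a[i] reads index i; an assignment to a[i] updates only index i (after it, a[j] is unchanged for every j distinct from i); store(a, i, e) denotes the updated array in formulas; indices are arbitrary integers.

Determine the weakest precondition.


Working backward. After the program, the postcondition 2*val - 7 ≥ 5 ∨ 3*tab[1] + pos ≠ -1 must hold; in canonical form it is 2*val ≥ 12 ∨ 3*tab[1] + pos ≠ -1.
Before pos := val + 4: 2*val ≥ 12 ∨ 3*tab[1] + val ≠ -5
Before skip: 2*val ≥ 12 ∨ 3*tab[1] + val ≠ -5
Before val := pos - val: 2*pos ≥ 2*val + 12 ∨ 3*tab[1] + pos ≠ val - 5
Answer: WP = 2*pos ≥ 2*val + 12 ∨ 3*tab[1] + pos ≠ val - 5
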